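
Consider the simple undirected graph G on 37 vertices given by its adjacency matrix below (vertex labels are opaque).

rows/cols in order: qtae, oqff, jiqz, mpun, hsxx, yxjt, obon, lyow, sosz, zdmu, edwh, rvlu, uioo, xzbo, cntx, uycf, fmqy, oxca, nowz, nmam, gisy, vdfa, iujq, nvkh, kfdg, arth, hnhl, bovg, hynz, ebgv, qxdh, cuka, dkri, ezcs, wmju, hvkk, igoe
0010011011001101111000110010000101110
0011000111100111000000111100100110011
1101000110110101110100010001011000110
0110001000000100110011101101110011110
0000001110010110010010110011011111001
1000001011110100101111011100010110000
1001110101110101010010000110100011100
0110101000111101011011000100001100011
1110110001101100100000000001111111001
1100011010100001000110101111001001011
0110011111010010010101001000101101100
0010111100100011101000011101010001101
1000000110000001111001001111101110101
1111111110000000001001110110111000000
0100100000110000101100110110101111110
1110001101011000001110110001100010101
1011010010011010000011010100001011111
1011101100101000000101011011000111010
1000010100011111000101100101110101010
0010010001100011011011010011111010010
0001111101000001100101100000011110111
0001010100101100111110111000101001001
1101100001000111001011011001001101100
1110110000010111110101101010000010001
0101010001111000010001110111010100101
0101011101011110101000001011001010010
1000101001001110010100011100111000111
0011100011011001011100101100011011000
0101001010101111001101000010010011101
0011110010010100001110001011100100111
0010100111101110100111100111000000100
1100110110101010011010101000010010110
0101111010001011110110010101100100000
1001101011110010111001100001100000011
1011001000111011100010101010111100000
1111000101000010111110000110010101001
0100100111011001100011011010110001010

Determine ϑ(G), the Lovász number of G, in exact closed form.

sqrt(37)

Vertex vdfa has 18 neighbors: mpun, yxjt, lyow, edwh, uioo, xzbo, fmqy, oxca, nowz, nmam, gisy, iujq, nvkh, kfdg, hynz, qxdh, ezcs, igoe.
N(rvlu) = {jiqz, hsxx, yxjt, obon, lyow, edwh, cntx, uycf, fmqy, nowz, nvkh, kfdg, arth, bovg, ebgv, ezcs, wmju, igoe}, |N(rvlu)| = 18.
deg(xzbo) = 18; N(xzbo) = {qtae, oqff, jiqz, mpun, hsxx, yxjt, obon, lyow, sosz, nowz, vdfa, iujq, nvkh, arth, hnhl, hynz, ebgv, qxdh}.
N(igoe) = {oqff, hsxx, lyow, sosz, zdmu, rvlu, uioo, uycf, fmqy, gisy, vdfa, nvkh, kfdg, hnhl, hynz, ebgv, ezcs, hvkk}, |N(igoe)| = 18.
G on 37 vertices is 18-regular; strongly regular (37,18,8,9).
Distinct eigenvalues (to 3 d.p.): [18.0, 2.541, -3.541].
λ_max=18, λ_min=-sqrt(37)/2 - 1/2; ϑ = −37·λ_min/(λ_max−λ_min) = sqrt(37).
= 6.0827625… (decimal).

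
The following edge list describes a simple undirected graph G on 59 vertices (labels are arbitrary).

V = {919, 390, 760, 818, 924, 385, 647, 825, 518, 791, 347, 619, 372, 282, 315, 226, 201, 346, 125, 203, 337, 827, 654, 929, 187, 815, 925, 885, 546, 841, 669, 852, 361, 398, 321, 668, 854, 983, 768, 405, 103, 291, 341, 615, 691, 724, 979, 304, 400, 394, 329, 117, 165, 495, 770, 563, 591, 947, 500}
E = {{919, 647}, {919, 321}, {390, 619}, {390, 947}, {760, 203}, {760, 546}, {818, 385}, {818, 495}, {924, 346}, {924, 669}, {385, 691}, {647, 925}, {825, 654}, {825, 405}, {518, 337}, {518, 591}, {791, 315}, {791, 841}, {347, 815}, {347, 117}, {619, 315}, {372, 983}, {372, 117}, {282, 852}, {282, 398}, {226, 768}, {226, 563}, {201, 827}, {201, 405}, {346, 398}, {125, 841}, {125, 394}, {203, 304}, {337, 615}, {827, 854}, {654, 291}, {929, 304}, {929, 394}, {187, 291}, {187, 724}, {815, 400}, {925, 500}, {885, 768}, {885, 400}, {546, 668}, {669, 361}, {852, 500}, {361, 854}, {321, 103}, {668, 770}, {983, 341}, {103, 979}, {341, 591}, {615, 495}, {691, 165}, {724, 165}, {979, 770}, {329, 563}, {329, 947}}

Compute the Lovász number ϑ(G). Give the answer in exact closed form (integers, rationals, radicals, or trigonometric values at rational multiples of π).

deg(398) = 2; N(398) = {282, 346}.
Vertex 282 has 2 neighbors: 852, 398.
N(724) = {187, 165}, |N(724)| = 2.
N(405) = {825, 201}, |N(405)| = 2.
Every vertex has degree 2 (N=59); connected 2-regular on 59 ⇒ C_{59}.
spec(A) ≈ [2.0, 1.98867, 1.954807, 1.898795, 1.82127, 1.723108, 1.605423, 1.469548, 1.317023, 1.149575, 0.969102, 0.777648, 0.577384, 0.370577, 0.159572, -0.053241, -0.265451, -0.474653, -0.678478, -0.874615, -1.060842, -1.235049, -1.395263, -1.539668, -1.666628, -1.774704, -1.862672, -1.929536, -1.974537, -1.997165] (distinct, 6 d.p.).
λ_max=2, λ_min=-2*cos(pi/59); ϑ = −59·λ_min/(λ_max−λ_min) = 59*cos(pi/59)/(cos(pi/59) + 1).
= 29.4790799… (decimal).
α=29, χ(Ḡ)=30; ϑ=59*cos(pi/59)/(cos(pi/59) + 1) lies between (both strict).

59*cos(pi/59)/(cos(pi/59) + 1)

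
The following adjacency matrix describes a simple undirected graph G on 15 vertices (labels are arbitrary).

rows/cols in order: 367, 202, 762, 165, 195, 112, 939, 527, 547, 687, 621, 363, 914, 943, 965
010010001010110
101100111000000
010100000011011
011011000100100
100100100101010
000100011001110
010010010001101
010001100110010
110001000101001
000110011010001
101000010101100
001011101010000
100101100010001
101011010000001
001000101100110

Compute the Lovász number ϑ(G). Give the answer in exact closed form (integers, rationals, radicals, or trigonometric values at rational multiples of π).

5

deg(165) = 6; N(165) = {202, 762, 195, 112, 687, 914}.
deg(367) = 6; N(367) = {202, 195, 547, 621, 914, 943}.
deg(527) = 6; N(527) = {202, 112, 939, 687, 621, 943}.
Vertex 195 has 6 neighbors: 367, 165, 939, 687, 363, 943.
Regular of degree 6 on 15 vertices: this is K(6,2), the Kneser graph.
Distinct eigenvalues (to 3 d.p.): [6.0, 1.0, -3.0].
ϑ = −N·λ_min/(λ_max−λ_min) = −15·(-3)/(6−(-3)) = 5.
ϑ(G) ≈ 5.00000.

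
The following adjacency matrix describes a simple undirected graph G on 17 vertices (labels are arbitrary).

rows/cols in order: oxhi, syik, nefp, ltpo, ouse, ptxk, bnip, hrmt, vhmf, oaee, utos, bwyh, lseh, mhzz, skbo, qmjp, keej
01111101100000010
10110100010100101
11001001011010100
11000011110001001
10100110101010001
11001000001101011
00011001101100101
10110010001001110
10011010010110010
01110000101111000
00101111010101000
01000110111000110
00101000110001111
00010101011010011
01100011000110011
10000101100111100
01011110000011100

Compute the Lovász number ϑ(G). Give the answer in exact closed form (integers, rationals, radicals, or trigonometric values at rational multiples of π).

deg(keej) = 8; N(keej) = {syik, ltpo, ouse, ptxk, bnip, lseh, mhzz, skbo}.
deg(skbo) = 8; N(skbo) = {syik, nefp, bnip, hrmt, bwyh, lseh, qmjp, keej}.
N(nefp) = {oxhi, syik, ouse, hrmt, oaee, utos, lseh, skbo}, |N(nefp)| = 8.
Vertex oxhi has 8 neighbors: syik, nefp, ltpo, ouse, ptxk, hrmt, vhmf, qmjp.
deg(v) = 8 for all v (|V|=17); Paley(17): SR with (k,λ,μ)=(8,3,4).
Distinct eigenvalues (to 5 d.p.): [8.0, 1.56155, -2.56155].
λ_max=8, λ_min=-sqrt(17)/2 - 1/2; ϑ = −17·λ_min/(λ_max−λ_min) = sqrt(17).
ϑ(G) ≈ 4.1231.

sqrt(17)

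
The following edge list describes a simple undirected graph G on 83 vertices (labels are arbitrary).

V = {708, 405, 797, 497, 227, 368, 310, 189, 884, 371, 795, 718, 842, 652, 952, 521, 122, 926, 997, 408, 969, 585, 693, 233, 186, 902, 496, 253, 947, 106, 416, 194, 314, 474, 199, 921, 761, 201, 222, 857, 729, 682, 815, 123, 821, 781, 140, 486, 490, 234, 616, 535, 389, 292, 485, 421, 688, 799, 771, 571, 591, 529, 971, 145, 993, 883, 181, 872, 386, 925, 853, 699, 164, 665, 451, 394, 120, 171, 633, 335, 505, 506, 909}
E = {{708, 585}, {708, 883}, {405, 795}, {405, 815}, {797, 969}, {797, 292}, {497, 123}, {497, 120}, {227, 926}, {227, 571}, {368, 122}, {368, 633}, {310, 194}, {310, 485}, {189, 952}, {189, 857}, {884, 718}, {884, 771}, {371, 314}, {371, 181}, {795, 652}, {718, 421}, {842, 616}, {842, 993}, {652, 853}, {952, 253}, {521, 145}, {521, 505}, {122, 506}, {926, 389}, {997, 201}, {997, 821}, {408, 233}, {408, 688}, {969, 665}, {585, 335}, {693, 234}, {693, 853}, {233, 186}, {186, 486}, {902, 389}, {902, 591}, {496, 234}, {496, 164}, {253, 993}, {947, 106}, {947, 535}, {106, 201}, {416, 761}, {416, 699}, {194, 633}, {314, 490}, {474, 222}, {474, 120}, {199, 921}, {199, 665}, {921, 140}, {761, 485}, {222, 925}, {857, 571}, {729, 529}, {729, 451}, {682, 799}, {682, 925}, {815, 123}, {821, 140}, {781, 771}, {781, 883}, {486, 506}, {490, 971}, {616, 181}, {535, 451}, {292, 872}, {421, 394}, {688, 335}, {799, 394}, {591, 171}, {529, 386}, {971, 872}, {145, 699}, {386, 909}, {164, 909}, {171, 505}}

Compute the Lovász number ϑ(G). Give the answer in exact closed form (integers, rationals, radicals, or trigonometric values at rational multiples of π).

Vertex 926 has 2 neighbors: 227, 389.
deg(490) = 2; N(490) = {314, 971}.
deg(421) = 2; N(421) = {718, 394}.
Vertex 253 has 2 neighbors: 952, 993.
deg(v) = 2 for all v (|V|=83); this is C_{83}, the 83-cycle.
spec(A) ≈ [2.0, 1.994, 1.977, 1.949, 1.909, 1.858, 1.797, 1.726, 1.644, 1.553, 1.454, 1.346, 1.23, 1.107, 0.978, 0.843, 0.704, 0.56, 0.413, 0.264, 0.113, -0.038, -0.189, -0.339, -0.487, -0.632, -0.774, -0.911, -1.043, -1.169, -1.289, -1.401, -1.505, -1.6, -1.686, -1.763, -1.829, -1.885, -1.93, -1.964, -1.987, -1.999] (distinct, 3 d.p.).
Lovász: ϑ = −83(-2*cos(pi/83))/(2+-(-1)*2*cos(pi/83)) = 83*cos(pi/83)/(cos(pi/83) + 1).
≈ 41.4851 (to 4 d.p.).
Sandwich: α(G)=41 ≤ ϑ(G)=83*cos(pi/83)/(cos(pi/83) + 1) ≤ χ(Ḡ)=42 (both strict).

83*cos(pi/83)/(cos(pi/83) + 1)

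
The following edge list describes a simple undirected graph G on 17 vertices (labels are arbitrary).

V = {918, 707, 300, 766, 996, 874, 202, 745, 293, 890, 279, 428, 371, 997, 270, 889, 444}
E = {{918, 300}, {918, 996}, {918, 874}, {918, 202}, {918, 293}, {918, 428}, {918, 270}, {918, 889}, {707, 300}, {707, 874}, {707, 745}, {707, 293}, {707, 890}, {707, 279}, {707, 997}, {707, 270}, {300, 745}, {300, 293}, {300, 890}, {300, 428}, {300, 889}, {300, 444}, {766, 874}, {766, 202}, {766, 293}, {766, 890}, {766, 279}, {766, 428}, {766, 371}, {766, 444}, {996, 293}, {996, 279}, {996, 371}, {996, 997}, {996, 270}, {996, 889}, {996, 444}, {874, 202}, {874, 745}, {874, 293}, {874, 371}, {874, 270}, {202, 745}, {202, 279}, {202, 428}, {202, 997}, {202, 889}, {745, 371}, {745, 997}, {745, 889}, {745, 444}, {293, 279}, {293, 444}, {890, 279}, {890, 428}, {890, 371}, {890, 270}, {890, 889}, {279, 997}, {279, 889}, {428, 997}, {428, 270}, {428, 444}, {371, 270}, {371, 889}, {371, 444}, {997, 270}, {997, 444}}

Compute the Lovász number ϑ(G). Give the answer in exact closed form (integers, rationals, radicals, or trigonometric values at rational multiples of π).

Vertex 444 has 8 neighbors: 300, 766, 996, 745, 293, 428, 371, 997.
Vertex 745 has 8 neighbors: 707, 300, 874, 202, 371, 997, 889, 444.
deg(371) = 8; N(371) = {766, 996, 874, 745, 890, 270, 889, 444}.
deg(766) = 8; N(766) = {874, 202, 293, 890, 279, 428, 371, 444}.
Regular of degree 8 on 17 vertices: strongly regular (17,8,3,4).
A has 3 distinct eigenvalues ≈ [8.0, 1.56155, -2.56155].
λ_max=8, λ_min=-sqrt(17)/2 - 1/2; ϑ = −17·λ_min/(λ_max−λ_min) = sqrt(17).
Numerically 4.12310563.

sqrt(17)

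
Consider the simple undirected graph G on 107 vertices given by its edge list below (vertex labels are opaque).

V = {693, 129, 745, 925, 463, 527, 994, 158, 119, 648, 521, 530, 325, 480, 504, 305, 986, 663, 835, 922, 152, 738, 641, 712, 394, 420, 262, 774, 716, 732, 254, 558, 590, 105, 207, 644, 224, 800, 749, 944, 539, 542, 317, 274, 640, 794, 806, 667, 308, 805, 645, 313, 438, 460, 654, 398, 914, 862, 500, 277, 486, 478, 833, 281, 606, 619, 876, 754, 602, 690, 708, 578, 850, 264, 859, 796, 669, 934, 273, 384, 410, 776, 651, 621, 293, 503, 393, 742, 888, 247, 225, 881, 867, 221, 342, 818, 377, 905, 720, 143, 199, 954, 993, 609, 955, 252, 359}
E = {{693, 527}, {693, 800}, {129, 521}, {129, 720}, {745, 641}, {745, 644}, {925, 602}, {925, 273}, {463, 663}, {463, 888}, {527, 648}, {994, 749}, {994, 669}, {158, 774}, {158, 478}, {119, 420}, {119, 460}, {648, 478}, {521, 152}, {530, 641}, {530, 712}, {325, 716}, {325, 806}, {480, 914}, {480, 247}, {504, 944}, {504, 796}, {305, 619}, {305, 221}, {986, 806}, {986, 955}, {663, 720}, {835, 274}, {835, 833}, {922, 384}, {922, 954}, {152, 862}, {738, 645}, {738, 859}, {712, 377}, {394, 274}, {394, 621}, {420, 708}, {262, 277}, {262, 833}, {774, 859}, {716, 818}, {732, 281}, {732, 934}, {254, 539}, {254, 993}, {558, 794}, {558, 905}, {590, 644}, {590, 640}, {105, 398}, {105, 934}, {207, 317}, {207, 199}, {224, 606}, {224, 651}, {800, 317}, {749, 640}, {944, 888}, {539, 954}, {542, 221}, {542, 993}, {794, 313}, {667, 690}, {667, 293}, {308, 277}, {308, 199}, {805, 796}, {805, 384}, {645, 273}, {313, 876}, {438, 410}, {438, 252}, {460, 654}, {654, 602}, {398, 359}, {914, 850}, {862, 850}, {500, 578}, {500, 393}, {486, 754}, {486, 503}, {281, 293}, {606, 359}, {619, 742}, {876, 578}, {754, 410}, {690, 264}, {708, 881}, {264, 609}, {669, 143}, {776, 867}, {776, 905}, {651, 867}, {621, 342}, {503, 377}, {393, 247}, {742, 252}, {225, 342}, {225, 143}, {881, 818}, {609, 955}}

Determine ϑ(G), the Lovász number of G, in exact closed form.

107*cos(pi/107)/(cos(pi/107) + 1)

N(922) = {384, 954}, |N(922)| = 2.
deg(818) = 2; N(818) = {716, 881}.
deg(669) = 2; N(669) = {994, 143}.
deg(716) = 2; N(716) = {325, 818}.
G on 107 vertices is 2-regular; a single 107-cycle (edge-transitive).
The 54 distinct eigenvalues: [2.0, 1.996553, 1.986223, 1.969046, 1.945082, 1.914413, 1.877144, 1.833404, 1.783344, 1.727137, 1.664975, 1.597075, 1.523668, 1.44501, 1.36137, 1.273037, 1.180316, 1.083526, 0.983001, 0.879087, 0.772143, 0.662537, 0.550647, 0.43686, 0.321566, 0.205163, 0.088054, -0.02936, -0.146672, -0.263478, -0.379376, -0.493966, -0.606854, -0.717649, -0.825971, -0.931446, -1.033709, -1.132409, -1.227206, -1.317772, -1.403795, -1.484979, -1.561044, -1.631728, -1.696787, -1.755997, -1.809154, -1.856074, -1.896596, -1.930579, -1.957908, -1.978487, -1.992247, -1.999138].
With N=107: ϑ(G) = 107·(-(-1)*2*cos(pi/107))/(2−(-2*cos(pi/107))) = 107*cos(pi/107)/(cos(pi/107) + 1).
≈ 53.488468432 (to 9 d.p.).
Lovász sandwich 53 ≤ 107*cos(pi/107)/(cos(pi/107) + 1) ≤ 54: both strict.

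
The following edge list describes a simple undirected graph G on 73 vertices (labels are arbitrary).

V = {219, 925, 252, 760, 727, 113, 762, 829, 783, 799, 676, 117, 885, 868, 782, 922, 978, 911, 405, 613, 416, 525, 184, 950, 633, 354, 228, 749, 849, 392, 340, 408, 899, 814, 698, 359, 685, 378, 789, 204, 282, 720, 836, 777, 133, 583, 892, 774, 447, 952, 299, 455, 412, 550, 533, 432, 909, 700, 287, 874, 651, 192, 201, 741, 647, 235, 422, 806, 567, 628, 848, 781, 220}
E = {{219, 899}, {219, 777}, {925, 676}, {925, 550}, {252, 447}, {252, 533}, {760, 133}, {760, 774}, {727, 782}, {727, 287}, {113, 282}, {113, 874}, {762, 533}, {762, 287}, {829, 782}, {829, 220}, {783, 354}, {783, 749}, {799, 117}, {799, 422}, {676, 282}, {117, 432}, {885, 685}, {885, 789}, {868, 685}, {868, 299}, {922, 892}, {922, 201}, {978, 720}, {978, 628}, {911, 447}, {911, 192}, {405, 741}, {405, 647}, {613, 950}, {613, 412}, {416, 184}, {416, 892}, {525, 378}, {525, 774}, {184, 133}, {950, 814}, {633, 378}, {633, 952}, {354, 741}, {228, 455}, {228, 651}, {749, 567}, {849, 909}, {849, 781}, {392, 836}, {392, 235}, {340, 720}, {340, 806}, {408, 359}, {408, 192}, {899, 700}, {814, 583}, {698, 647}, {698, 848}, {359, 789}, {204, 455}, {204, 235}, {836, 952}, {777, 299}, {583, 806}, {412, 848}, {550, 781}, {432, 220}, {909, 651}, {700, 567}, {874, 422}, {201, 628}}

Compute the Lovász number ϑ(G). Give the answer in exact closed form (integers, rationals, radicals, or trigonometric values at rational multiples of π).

73*cos(pi/73)/(cos(pi/73) + 1)

deg(567) = 2; N(567) = {749, 700}.
N(741) = {405, 354}, |N(741)| = 2.
Vertex 405 has 2 neighbors: 741, 647.
N(647) = {405, 698}, |N(647)| = 2.
73-vertex 2-regular graph: this is C_{73}, the 73-cycle.
spec(A) ≈ [2.0, 1.9926, 1.9704, 1.9337, 1.8826, 1.8176, 1.7392, 1.6478, 1.5443, 1.4293, 1.3038, 1.1686, 1.0247, 0.8733, 0.7154, 0.5522, 0.3849, 0.2148, 0.043, -0.129, -0.3001, -0.469, -0.6344, -0.7951, -0.9499, -1.0977, -1.2373, -1.3678, -1.4882, -1.5976, -1.6951, -1.7801, -1.8518, -1.9099, -1.9539, -1.9834, -1.9981] (distinct, 4 d.p.).
λ_max=2, λ_min=-2*cos(pi/73); ϑ = −73·λ_min/(λ_max−λ_min) = 73*cos(pi/73)/(cos(pi/73) + 1).
≈ 36.4830948 (to 7 d.p.).
Sandwich: α(G)=36 ≤ ϑ(G)=73*cos(pi/73)/(cos(pi/73) + 1) ≤ χ(Ḡ)=37 (both strict).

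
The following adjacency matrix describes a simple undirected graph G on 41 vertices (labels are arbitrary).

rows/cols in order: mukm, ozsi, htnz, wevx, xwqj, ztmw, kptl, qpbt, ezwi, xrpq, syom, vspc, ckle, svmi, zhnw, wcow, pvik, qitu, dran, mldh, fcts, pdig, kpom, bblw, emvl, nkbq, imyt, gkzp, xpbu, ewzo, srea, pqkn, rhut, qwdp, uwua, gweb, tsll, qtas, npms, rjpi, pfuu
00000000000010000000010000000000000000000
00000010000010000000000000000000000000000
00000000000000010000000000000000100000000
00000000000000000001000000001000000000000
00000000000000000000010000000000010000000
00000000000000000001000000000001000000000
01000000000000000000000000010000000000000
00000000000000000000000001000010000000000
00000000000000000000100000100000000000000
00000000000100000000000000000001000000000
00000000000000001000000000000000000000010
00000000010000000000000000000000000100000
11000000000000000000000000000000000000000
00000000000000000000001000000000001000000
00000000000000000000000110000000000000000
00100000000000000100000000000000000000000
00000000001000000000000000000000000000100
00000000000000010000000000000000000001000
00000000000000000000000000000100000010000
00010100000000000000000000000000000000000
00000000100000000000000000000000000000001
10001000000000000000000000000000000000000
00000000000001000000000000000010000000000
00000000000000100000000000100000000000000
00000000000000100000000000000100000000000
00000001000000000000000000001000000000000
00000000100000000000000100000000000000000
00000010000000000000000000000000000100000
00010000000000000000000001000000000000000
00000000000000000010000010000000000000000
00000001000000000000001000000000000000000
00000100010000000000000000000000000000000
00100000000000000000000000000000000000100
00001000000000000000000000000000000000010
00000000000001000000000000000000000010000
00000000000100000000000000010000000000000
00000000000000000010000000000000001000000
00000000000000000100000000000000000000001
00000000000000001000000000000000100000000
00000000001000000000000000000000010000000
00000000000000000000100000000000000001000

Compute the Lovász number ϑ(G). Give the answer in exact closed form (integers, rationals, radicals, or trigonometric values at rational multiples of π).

41*cos(pi/41)/(cos(pi/41) + 1)

Vertex nkbq has 2 neighbors: qpbt, xpbu.
deg(qtas) = 2; N(qtas) = {qitu, pfuu}.
Vertex ztmw has 2 neighbors: mldh, pqkn.
Vertex fcts has 2 neighbors: ezwi, pfuu.
Regular of degree 2 on 41 vertices: the odd cycle C_{41}.
spec(A) ≈ [2.0, 1.977, 1.907, 1.792, 1.636, 1.441, 1.212, 0.955, 0.676, 0.381, 0.077, -0.229, -0.53, -0.818, -1.087, -1.331, -1.543, -1.719, -1.855, -1.947, -1.994] (distinct, 3 d.p.).
ϑ = −N·λ_min/(λ_max−λ_min) = −41·(-2*cos(pi/41))/(2−(-2*cos(pi/41))) = 41*cos(pi/41)/(cos(pi/41) + 1).
= 20.46988027… (decimal).
Sandwich: α(G)=20 ≤ ϑ(G)=41*cos(pi/41)/(cos(pi/41) + 1) ≤ χ(Ḡ)=21 (both strict).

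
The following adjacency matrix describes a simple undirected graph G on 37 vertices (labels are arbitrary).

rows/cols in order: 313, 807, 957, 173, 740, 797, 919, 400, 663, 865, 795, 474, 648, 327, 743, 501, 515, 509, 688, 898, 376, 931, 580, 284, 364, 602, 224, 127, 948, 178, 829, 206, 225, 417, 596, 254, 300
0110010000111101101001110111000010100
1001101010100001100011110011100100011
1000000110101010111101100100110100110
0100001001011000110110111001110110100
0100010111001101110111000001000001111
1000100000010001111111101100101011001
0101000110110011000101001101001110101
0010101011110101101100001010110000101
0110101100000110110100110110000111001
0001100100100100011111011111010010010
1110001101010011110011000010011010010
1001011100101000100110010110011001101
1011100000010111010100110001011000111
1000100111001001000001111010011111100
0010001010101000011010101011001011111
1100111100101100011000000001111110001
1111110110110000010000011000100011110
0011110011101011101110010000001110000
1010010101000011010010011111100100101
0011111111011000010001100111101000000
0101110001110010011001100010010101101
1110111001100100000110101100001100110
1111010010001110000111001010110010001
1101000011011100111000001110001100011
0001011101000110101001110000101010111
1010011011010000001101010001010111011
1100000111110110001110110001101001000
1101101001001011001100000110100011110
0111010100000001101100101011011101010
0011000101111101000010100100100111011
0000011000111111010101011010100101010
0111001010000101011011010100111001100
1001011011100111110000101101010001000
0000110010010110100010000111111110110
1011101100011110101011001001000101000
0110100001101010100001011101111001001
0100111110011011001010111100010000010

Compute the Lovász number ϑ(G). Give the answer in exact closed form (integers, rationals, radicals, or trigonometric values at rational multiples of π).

sqrt(37)

Vertex 254 has 18 neighbors: 807, 957, 740, 865, 795, 648, 743, 515, 931, 284, 364, 602, 127, 948, 178, 829, 417, 300.
Vertex 127 has 18 neighbors: 313, 807, 173, 740, 919, 865, 648, 743, 501, 688, 898, 602, 224, 948, 225, 417, 596, 254.
Vertex 580 has 18 neighbors: 313, 807, 957, 173, 797, 663, 648, 327, 743, 898, 376, 931, 364, 224, 948, 178, 225, 300.
deg(400) = 18; N(400) = {957, 740, 919, 663, 865, 795, 474, 327, 501, 515, 688, 898, 364, 224, 948, 178, 596, 300}.
Regular of degree 18 on 37 vertices: SR(37,18,8,9) — a Paley graph.
Distinct eigenvalues (to 5 d.p.): [18.0, 2.54138, -3.54138].
Lovász (edge-transitive): ϑ = −37·(-sqrt(37)/2 - 1/2)/((18)−(-sqrt(37)/2 - 1/2)) = sqrt(37).
≈ 6.08276253 (to 8 d.p.).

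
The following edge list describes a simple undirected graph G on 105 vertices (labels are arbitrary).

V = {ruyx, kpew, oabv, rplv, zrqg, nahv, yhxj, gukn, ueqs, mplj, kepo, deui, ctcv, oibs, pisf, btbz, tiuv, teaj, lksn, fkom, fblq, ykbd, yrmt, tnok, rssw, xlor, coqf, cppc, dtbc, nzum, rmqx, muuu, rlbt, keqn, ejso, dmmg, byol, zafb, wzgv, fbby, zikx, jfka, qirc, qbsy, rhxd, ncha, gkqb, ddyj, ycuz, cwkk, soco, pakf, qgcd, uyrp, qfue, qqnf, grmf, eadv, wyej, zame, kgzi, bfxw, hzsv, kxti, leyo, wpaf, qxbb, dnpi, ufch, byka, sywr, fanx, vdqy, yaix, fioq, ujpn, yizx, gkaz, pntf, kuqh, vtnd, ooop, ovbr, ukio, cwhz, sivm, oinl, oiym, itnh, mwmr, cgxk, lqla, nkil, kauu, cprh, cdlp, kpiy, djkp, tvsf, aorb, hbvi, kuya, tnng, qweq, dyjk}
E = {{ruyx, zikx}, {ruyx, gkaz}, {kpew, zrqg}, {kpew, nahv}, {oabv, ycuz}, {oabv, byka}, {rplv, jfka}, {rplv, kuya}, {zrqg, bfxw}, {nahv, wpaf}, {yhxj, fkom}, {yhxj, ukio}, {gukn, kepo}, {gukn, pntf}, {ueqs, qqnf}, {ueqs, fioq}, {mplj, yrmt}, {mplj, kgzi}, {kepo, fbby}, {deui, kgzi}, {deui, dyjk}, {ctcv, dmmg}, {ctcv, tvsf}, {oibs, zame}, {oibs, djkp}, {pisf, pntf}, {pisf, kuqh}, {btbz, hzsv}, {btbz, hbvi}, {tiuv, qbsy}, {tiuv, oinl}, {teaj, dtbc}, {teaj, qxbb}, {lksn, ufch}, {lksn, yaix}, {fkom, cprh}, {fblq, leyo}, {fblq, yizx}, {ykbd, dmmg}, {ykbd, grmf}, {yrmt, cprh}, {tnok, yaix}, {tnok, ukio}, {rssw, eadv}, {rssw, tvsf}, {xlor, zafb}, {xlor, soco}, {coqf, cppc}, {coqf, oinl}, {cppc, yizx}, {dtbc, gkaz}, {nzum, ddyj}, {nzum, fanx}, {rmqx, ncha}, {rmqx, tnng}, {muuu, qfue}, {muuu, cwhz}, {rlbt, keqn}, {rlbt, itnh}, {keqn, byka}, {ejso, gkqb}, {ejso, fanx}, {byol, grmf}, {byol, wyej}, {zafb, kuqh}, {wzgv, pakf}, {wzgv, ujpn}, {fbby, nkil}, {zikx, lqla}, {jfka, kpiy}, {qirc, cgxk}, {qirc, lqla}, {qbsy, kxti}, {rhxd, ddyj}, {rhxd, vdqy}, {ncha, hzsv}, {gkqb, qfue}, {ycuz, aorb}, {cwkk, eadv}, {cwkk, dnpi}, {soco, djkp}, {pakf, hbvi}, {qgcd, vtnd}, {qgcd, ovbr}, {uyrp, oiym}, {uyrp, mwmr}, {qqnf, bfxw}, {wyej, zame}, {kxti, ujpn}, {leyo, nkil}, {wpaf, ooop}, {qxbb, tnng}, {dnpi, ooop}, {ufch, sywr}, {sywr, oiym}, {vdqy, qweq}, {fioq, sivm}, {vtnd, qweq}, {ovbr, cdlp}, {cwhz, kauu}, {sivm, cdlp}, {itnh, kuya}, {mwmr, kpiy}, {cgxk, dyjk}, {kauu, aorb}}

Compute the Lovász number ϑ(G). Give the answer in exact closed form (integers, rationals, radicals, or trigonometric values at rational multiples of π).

105*cos(pi/105)/(cos(pi/105) + 1)

Vertex rplv has 2 neighbors: jfka, kuya.
Vertex rhxd has 2 neighbors: ddyj, vdqy.
Vertex nkil has 2 neighbors: fbby, leyo.
deg(fbby) = 2; N(fbby) = {kepo, nkil}.
105-vertex 2-regular graph: a single 105-cycle (edge-transitive).
The 53 distinct eigenvalues: [2.0, 1.99642, 1.98569, 1.96786, 1.94298, 1.91115, 1.87247, 1.82709, 1.77517, 1.7169, 1.65248, 1.58214, 1.50614, 1.42475, 1.33826, 1.24698, 1.15123, 1.05137, 0.94774, 0.84071, 0.73068, 0.61803, 0.50317, 0.38651, 0.26847, 0.14946, 0.02992, -0.08973, -0.20906, -0.32764, -0.44504, -0.56085, -0.67466, -0.78605, -0.89463, -1.0, -1.10179, -1.19964, -1.2932, -1.38213, -1.4661, -1.54483, -1.61803, -1.68544, -1.74682, -1.80194, -1.85061, -1.89265, -1.92793, -1.9563, -1.97766, -1.99195, -1.9991].
−105·(-2*cos(pi/105)) / ((2)−(-2*cos(pi/105))) = 105*cos(pi/105)/(cos(pi/105) + 1) = ϑ(G).
≈ 52.4882487 (to 7 d.p.).
Sandwich: α(G)=52 ≤ ϑ(G)=105*cos(pi/105)/(cos(pi/105) + 1) ≤ χ(Ḡ)=53 (both strict).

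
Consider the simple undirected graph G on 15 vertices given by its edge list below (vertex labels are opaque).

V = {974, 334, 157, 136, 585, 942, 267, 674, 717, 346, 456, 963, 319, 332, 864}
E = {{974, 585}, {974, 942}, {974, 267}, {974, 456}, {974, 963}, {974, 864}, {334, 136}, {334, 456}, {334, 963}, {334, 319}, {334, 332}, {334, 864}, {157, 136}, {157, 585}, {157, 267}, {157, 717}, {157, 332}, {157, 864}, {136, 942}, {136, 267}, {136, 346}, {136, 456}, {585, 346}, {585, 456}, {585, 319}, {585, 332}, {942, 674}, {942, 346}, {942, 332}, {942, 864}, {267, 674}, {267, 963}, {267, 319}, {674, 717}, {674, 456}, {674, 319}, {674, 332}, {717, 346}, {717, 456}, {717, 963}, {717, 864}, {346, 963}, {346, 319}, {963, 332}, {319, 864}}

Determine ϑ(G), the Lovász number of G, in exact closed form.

Vertex 674 has 6 neighbors: 942, 267, 717, 456, 319, 332.
N(456) = {974, 334, 136, 585, 674, 717}, |N(456)| = 6.
Vertex 963 has 6 neighbors: 974, 334, 267, 717, 346, 332.
deg(136) = 6; N(136) = {334, 157, 942, 267, 346, 456}.
6-regular, N=15; Kneser K(6,2) on C(6,2)=15 vertices.
A has 3 distinct eigenvalues ≈ [6.0, 1.0, -3.0].
λ_max=6, λ_min=-3; ϑ = −15·λ_min/(λ_max−λ_min) = 5.
= 5.000000… (decimal).

5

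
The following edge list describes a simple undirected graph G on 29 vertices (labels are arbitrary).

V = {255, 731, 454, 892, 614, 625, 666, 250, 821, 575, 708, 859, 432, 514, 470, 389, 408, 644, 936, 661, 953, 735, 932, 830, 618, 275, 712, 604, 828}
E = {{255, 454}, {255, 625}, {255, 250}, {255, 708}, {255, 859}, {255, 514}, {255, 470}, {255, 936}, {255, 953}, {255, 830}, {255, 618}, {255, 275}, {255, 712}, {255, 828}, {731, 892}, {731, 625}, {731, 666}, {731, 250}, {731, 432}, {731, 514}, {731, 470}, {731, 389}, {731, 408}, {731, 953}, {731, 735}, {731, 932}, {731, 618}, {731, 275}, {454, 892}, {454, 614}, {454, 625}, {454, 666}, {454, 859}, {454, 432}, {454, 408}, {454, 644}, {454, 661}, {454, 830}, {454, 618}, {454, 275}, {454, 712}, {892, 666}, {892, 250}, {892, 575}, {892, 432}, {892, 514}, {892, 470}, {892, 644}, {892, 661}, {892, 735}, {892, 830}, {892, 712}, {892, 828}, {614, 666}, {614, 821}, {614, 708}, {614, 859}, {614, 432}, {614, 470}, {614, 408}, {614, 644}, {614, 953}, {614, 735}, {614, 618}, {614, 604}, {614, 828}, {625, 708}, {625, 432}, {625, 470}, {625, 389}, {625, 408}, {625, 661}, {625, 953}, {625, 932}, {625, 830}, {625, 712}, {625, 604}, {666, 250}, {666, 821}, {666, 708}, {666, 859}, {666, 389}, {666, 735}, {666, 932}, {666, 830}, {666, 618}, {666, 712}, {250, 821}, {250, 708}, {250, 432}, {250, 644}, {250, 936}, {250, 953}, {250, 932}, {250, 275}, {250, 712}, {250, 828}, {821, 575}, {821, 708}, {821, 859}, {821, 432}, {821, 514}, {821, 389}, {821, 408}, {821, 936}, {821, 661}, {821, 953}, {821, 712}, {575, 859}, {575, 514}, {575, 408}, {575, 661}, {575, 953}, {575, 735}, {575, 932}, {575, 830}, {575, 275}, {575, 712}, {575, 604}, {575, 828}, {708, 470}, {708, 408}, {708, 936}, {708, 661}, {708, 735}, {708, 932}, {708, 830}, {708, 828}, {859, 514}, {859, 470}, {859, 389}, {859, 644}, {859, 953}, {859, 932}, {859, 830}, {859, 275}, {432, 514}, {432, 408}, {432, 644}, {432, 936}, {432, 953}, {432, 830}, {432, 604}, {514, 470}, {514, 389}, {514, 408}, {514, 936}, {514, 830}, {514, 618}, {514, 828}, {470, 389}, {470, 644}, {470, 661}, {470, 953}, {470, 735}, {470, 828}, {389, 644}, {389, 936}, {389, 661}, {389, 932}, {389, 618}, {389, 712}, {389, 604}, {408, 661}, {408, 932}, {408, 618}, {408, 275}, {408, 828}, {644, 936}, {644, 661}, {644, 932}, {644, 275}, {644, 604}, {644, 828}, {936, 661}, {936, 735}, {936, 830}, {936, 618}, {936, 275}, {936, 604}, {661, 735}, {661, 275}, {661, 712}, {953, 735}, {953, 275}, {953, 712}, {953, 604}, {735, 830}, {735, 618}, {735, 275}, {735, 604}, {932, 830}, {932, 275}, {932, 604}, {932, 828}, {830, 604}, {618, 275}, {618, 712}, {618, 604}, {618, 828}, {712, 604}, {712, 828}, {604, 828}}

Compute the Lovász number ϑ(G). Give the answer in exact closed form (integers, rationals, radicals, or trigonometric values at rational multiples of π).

sqrt(29)

deg(514) = 14; N(514) = {255, 731, 892, 821, 575, 859, 432, 470, 389, 408, 936, 830, 618, 828}.
N(408) = {731, 454, 614, 625, 821, 575, 708, 432, 514, 661, 932, 618, 275, 828}, |N(408)| = 14.
deg(255) = 14; N(255) = {454, 625, 250, 708, 859, 514, 470, 936, 953, 830, 618, 275, 712, 828}.
Vertex 708 has 14 neighbors: 255, 614, 625, 666, 250, 821, 470, 408, 936, 661, 735, 932, 830, 828.
14-regular, N=29; SR(29,14,6,7) — a Paley graph.
Distinct eigenvalues (to 4 d.p.): [14.0, 2.1926, -3.1926].
λ_max=14, λ_min=-sqrt(29)/2 - 1/2; ϑ = −29·λ_min/(λ_max−λ_min) = sqrt(29).
= 5.38516481… (decimal).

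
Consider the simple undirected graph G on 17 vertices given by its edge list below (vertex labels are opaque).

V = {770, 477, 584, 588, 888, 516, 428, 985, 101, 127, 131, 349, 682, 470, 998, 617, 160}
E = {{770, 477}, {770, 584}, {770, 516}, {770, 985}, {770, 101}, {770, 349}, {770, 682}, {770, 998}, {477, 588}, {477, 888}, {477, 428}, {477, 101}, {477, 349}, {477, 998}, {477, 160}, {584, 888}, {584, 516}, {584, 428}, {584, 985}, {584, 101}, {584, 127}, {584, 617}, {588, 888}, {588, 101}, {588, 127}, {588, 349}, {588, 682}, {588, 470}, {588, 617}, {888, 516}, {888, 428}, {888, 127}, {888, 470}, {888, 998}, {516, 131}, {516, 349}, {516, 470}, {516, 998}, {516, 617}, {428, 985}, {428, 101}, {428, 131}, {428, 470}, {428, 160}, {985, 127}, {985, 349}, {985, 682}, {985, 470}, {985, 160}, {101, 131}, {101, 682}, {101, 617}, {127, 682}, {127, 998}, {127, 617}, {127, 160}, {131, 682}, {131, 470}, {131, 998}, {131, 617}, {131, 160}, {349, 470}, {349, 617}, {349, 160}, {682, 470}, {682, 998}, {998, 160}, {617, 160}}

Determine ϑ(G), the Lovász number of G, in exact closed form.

sqrt(17)

N(888) = {477, 584, 588, 516, 428, 127, 470, 998}, |N(888)| = 8.
Vertex 617 has 8 neighbors: 584, 588, 516, 101, 127, 131, 349, 160.
deg(584) = 8; N(584) = {770, 888, 516, 428, 985, 101, 127, 617}.
N(588) = {477, 888, 101, 127, 349, 682, 470, 617}, |N(588)| = 8.
deg(v) = 8 for all v (|V|=17); Paley(17): SR with (k,λ,μ)=(8,3,4).
spec(A) ≈ [8.0, 1.562, -2.562] (distinct, 3 d.p.).
Lovász (edge-transitive): ϑ = −17·(-sqrt(17)/2 - 1/2)/((8)−(-sqrt(17)/2 - 1/2)) = sqrt(17).
= 4.1231… (decimal).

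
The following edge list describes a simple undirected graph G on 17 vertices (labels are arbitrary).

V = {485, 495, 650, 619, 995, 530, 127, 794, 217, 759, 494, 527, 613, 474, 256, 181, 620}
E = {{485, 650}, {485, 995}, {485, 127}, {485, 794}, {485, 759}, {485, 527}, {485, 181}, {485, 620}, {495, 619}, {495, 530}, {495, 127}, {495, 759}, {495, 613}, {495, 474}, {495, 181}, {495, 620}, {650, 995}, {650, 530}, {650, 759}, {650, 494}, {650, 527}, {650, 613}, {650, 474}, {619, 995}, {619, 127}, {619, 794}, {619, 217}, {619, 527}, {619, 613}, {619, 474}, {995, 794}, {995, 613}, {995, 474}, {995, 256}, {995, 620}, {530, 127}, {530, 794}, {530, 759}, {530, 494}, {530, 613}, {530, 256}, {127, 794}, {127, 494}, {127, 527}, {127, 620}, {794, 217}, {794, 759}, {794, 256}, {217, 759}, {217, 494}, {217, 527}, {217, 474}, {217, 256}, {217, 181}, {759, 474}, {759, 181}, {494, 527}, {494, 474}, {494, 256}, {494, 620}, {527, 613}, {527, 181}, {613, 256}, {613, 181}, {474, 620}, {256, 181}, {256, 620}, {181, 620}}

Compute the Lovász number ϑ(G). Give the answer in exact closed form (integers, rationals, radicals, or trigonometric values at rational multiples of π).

sqrt(17)

Vertex 613 has 8 neighbors: 495, 650, 619, 995, 530, 527, 256, 181.
N(495) = {619, 530, 127, 759, 613, 474, 181, 620}, |N(495)| = 8.
Vertex 485 has 8 neighbors: 650, 995, 127, 794, 759, 527, 181, 620.
N(181) = {485, 495, 217, 759, 527, 613, 256, 620}, |N(181)| = 8.
G on 17 vertices is 8-regular; strongly regular (17,8,3,4).
Distinct eigenvalues (to 4 d.p.): [8.0, 1.5616, -2.5616].
Lovász: ϑ = −17(-sqrt(17)/2 - 1/2)/(8+-(-sqrt(17)/2 - 1/2)) = sqrt(17).
ϑ(G) ≈ 4.123106.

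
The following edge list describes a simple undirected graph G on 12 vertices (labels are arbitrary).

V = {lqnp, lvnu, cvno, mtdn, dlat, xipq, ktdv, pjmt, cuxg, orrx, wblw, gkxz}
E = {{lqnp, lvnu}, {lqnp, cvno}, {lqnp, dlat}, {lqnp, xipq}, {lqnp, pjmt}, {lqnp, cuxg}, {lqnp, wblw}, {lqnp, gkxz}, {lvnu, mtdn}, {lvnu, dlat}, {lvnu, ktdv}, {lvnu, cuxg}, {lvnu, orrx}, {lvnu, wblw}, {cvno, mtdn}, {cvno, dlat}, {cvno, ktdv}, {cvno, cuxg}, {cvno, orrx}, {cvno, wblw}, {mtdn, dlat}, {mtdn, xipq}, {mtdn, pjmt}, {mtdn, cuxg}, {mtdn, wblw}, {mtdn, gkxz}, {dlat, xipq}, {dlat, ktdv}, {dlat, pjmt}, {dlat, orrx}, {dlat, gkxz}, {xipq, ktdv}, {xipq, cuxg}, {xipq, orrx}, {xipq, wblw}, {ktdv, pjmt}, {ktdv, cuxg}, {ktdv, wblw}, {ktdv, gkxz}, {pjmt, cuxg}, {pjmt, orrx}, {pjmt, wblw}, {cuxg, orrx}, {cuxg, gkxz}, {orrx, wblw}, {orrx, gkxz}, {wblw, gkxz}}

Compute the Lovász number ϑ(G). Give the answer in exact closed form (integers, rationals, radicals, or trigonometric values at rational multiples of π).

N(xipq) = {lqnp, mtdn, dlat, ktdv, cuxg, orrx, wblw}, |N(xipq)| = 7.
deg(lvnu) = 7; N(lvnu) = {lqnp, mtdn, dlat, ktdv, cuxg, orrx, wblw}.
N(wblw) = {lqnp, lvnu, cvno, mtdn, xipq, ktdv, pjmt, orrx, gkxz}, |N(wblw)| = 9.
N(pjmt) = {lqnp, mtdn, dlat, ktdv, cuxg, orrx, wblw}, |N(pjmt)| = 7.
K_{5,4,3} (perfect); ϑ(G) = α(G) = max{5,4,3} = 5.
= 5.0000000… (decimal).
α=5, χ(Ḡ)=5; ϑ=5 lies between (collapsed).

5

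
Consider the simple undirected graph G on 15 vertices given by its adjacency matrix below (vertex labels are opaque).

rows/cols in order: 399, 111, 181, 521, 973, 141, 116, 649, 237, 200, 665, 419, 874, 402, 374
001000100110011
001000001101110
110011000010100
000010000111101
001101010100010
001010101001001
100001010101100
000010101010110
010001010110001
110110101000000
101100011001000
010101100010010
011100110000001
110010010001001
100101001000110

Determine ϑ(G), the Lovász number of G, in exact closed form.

N(111) = {181, 237, 200, 419, 874, 402}, |N(111)| = 6.
Vertex 665 has 6 neighbors: 399, 181, 521, 649, 237, 419.
N(419) = {111, 521, 141, 116, 665, 402}, |N(419)| = 6.
N(973) = {181, 521, 141, 649, 200, 402}, |N(973)| = 6.
Every vertex has degree 6 (N=15); Kneser K(6,2) on C(6,2)=15 vertices.
spec(A) ≈ [6.0, 1.0, -3.0] (distinct, 5 d.p.).
λ_max=6, λ_min=-3; ϑ = −15·λ_min/(λ_max−λ_min) = 5.
= 5.00000000… (decimal).

5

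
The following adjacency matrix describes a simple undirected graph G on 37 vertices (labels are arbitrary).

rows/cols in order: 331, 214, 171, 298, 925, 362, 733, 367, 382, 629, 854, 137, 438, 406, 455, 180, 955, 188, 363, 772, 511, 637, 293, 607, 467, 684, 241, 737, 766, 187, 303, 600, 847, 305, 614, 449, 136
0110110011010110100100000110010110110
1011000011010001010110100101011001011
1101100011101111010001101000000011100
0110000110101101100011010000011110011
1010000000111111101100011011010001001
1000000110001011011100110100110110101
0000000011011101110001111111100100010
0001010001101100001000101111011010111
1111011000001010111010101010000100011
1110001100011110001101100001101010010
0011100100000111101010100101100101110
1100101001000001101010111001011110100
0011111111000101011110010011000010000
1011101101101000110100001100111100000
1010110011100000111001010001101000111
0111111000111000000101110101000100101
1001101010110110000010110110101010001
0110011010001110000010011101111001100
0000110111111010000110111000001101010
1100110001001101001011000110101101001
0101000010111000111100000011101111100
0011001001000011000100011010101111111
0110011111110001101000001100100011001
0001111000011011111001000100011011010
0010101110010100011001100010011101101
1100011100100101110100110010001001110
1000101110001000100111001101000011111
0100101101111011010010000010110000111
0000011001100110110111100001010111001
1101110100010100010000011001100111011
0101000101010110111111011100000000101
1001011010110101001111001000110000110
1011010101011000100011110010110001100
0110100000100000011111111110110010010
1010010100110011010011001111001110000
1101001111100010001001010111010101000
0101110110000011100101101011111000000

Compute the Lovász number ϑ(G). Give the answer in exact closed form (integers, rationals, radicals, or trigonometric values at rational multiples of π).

sqrt(37)

N(180) = {214, 171, 298, 925, 362, 733, 854, 137, 438, 772, 637, 293, 607, 684, 737, 600, 614, 136}, |N(180)| = 18.
Vertex 136 has 18 neighbors: 214, 298, 925, 362, 367, 382, 455, 180, 955, 772, 637, 293, 467, 241, 737, 766, 187, 303.
Vertex 955 has 18 neighbors: 331, 298, 925, 733, 382, 854, 137, 406, 455, 511, 293, 607, 684, 241, 766, 303, 847, 136.
Vertex 637 has 18 neighbors: 171, 298, 733, 629, 455, 180, 772, 607, 467, 241, 766, 303, 600, 847, 305, 614, 449, 136.
G on 37 vertices is 18-regular; strongly regular (37,18,8,9).
A has 3 distinct eigenvalues ≈ [18.0, 2.541381, -3.541381].
−37·(-sqrt(37)/2 - 1/2) / ((18)−(-sqrt(37)/2 - 1/2)) = sqrt(37) = ϑ(G).
≈ 6.0827625 (to 7 d.p.).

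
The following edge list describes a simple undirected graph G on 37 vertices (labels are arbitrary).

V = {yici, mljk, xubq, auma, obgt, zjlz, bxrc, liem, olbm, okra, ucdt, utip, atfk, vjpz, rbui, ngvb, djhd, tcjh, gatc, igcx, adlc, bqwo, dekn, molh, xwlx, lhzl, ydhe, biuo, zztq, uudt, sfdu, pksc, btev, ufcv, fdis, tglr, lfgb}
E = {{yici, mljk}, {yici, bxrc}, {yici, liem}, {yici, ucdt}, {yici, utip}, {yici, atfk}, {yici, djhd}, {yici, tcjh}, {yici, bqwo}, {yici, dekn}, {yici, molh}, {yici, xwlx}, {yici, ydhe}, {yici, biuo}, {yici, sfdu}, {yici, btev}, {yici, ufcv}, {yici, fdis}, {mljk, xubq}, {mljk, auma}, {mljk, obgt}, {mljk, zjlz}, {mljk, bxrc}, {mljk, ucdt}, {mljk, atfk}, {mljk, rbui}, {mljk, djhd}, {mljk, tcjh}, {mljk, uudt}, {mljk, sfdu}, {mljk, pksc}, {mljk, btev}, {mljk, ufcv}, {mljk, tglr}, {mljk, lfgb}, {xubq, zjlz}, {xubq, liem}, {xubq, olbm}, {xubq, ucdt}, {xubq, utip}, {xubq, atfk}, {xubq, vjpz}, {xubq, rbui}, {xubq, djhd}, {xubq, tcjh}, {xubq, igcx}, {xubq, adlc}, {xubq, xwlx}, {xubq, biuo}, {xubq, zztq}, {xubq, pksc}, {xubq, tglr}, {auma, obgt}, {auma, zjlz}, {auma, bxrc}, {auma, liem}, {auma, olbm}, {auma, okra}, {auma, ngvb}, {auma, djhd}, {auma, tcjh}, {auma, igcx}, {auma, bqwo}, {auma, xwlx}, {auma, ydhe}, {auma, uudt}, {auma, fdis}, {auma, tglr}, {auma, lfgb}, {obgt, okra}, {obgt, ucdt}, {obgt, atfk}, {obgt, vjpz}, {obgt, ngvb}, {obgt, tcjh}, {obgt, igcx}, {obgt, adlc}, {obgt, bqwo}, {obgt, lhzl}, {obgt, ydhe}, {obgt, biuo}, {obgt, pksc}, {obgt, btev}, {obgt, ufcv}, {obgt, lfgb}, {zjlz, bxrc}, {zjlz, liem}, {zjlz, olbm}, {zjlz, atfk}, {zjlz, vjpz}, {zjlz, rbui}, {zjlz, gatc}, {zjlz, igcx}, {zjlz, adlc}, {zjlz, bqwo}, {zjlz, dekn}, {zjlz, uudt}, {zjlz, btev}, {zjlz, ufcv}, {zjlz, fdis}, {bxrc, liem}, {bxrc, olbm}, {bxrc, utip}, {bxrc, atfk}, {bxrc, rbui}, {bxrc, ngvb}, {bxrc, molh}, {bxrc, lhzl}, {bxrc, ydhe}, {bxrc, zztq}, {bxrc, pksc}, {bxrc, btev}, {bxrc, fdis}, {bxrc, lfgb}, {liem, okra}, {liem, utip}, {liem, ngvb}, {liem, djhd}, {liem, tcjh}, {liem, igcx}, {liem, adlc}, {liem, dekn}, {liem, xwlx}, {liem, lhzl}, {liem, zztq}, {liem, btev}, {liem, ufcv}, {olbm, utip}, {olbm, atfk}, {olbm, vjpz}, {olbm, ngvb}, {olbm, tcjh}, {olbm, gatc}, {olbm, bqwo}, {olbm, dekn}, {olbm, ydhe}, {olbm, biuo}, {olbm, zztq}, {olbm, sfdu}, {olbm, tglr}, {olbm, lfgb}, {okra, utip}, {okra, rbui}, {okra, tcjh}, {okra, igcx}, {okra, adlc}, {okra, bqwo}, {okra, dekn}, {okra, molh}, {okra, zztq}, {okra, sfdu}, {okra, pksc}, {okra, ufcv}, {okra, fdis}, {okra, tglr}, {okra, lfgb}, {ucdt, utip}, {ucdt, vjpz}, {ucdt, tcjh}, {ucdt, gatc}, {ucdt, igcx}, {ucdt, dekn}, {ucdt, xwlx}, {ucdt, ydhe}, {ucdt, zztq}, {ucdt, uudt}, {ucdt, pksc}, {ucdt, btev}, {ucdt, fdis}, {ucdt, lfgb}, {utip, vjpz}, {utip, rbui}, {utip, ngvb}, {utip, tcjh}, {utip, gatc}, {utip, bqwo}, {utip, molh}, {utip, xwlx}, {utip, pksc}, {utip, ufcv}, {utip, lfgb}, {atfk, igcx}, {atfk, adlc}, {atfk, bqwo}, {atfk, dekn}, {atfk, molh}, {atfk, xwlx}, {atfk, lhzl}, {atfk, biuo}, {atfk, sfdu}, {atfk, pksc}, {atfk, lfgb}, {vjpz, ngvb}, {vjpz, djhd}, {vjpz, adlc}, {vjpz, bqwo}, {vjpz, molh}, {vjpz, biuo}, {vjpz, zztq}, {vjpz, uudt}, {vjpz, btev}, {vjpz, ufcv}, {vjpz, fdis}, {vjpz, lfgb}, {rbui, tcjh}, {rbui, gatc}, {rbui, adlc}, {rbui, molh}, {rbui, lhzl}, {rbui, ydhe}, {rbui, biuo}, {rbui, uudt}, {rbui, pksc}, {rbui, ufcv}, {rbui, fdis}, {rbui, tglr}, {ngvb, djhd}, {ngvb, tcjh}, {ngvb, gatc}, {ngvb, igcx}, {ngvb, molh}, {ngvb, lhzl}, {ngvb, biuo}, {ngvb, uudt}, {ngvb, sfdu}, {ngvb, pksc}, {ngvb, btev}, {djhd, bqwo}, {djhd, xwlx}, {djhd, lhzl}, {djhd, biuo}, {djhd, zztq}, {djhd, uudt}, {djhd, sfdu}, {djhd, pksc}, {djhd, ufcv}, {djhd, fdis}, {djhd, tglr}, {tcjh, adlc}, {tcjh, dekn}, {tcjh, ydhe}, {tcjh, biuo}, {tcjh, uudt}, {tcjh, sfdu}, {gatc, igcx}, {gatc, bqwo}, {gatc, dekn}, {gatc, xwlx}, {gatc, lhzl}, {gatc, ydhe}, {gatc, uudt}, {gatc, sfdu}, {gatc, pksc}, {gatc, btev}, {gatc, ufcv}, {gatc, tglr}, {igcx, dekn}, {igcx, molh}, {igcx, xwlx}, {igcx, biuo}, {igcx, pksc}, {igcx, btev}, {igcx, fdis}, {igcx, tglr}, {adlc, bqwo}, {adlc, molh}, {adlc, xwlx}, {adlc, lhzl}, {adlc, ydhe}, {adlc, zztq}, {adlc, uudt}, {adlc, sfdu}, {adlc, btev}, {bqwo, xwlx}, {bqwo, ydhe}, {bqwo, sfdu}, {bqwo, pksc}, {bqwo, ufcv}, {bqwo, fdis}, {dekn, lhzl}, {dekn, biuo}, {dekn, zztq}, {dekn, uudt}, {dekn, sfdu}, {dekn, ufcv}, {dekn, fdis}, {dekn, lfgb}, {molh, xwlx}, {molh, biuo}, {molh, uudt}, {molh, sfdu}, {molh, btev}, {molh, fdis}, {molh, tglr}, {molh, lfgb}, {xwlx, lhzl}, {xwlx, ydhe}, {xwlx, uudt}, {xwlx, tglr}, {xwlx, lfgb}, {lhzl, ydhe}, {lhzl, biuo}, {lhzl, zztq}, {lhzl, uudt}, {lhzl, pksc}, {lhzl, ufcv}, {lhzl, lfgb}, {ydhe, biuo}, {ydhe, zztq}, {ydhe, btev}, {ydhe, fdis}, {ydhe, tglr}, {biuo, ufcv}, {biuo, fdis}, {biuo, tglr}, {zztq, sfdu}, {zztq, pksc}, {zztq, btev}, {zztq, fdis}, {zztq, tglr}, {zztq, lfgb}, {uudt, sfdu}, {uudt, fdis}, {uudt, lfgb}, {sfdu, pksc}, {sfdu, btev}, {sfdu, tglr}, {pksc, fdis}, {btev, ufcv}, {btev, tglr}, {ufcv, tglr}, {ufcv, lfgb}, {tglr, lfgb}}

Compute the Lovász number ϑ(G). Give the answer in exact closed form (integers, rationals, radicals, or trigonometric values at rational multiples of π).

Vertex molh has 18 neighbors: yici, bxrc, okra, utip, atfk, vjpz, rbui, ngvb, igcx, adlc, xwlx, biuo, uudt, sfdu, btev, fdis, tglr, lfgb.
deg(lhzl) = 18; N(lhzl) = {obgt, bxrc, liem, atfk, rbui, ngvb, djhd, gatc, adlc, dekn, xwlx, ydhe, biuo, zztq, uudt, pksc, ufcv, lfgb}.
Vertex gatc has 18 neighbors: zjlz, olbm, ucdt, utip, rbui, ngvb, igcx, bqwo, dekn, xwlx, lhzl, ydhe, uudt, sfdu, pksc, btev, ufcv, tglr.
deg(mljk) = 18; N(mljk) = {yici, xubq, auma, obgt, zjlz, bxrc, ucdt, atfk, rbui, djhd, tcjh, uudt, sfdu, pksc, btev, ufcv, tglr, lfgb}.
37-vertex 18-regular graph: strongly regular (37,18,8,9).
Distinct eigenvalues (to 3 d.p.): [18.0, 2.541, -3.541].
λ_max=18, λ_min=-sqrt(37)/2 - 1/2; ϑ = −37·λ_min/(λ_max−λ_min) = sqrt(37).
Numerically 6.0827625.

sqrt(37)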